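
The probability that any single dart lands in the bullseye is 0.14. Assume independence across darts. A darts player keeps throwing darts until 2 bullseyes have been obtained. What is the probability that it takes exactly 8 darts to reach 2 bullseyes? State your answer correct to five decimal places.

Y = trial on which the second success occurs; negative binomial, r=2, p=0.14.
P(Y=8) = C(7,1) · p^2 · (1−p)^6
= 7 · 0.0196 · 0.40457 = 0.0555066

0.05551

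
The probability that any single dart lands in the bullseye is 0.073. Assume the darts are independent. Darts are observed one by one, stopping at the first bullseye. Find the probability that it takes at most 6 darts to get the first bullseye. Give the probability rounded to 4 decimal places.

0.3654

Y = number of darts to the first success; geometric, p = 0.073.
P(Y ≤ 6) = 1 − (1−p)^6 = 1 − 0.634568 = 0.365432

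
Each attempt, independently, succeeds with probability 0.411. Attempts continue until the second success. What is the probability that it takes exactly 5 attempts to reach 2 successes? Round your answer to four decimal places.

0.1381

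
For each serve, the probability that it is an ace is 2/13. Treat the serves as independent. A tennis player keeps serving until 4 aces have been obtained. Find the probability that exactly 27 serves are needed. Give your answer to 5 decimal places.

Y = trial on which the fourth success occurs; negative binomial, r=4, p=0.153846.
P(Y=27) = C(26,3) · p^4 · (1−p)^23
= 2600 · 0.0005602 · 0.021445 = 0.0312359

0.03124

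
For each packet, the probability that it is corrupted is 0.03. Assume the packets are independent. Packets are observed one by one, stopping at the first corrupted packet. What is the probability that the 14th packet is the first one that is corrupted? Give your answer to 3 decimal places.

0.020

Geometric (trials to first success), p = 0.03.
P(Y = 14) = (1−p)^13 · p = 0.67303 · 0.03 = 0.02019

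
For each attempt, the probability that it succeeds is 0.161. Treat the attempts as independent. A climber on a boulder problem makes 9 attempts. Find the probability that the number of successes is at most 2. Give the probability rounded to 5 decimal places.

0.83484

X ~ Binomial(9, 0.161); P(X ≤ 2) = Σ C(9,k) p^k (1−p)^(9−k) over k:
  k=0: C(9,0)·0.161^0·0.839^9 = 0.2059955
  k=1: C(9,1)·0.161^1·0.839^8 = 0.3557657
  k=2: C(9,2)·0.161^2·0.839^7 = 0.2730788
Total = 0.8348400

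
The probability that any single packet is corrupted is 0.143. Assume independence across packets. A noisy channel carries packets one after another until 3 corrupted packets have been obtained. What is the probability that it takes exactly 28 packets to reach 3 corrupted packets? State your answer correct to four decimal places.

Y = trial on which the third success occurs; negative binomial, r=3, p=0.143.
P(Y=28) = C(27,2) · p^3 · (1−p)^25
= 351 · 0.0029242 · 0.021112 = 0.021669

0.0217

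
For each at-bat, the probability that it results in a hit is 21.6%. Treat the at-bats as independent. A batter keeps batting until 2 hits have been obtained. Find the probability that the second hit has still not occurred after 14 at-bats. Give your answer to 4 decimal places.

Needing more than 14 at-bats ⇔ fewer than 2 successes in the first 14. With X ~ Binomial(14, 0.216), P(Y > 14) = P(X ≤ 1).
  k=0: C(14,0)·0.216^0·0.784^14 = 0.033146
  k=1: C(14,1)·0.216^1·0.784^13 = 0.127847
P(X ≤ 1) = 0.160993

0.1610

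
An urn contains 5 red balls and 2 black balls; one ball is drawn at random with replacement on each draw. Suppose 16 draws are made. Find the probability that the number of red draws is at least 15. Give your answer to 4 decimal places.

X ~ Binomial(16, 0.714286); P(X ≥ 15) = Σ C(16,k) p^k (1−p)^(16−k) over k:
  k=15: C(16,15)·0.714286^15·0.285714^1 = 0.029385
  k=16: C(16,16)·0.714286^16·0.285714^0 = 0.004591
Total = 0.033977

0.0340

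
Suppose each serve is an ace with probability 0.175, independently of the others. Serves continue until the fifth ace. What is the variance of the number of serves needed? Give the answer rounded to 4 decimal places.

134.6939

Y = total serves until the fifth success; negative binomial with r=5, p=0.175.
Var(Y) = r(1−p)/p² = 5·0.825 / 0.175² = 134.693878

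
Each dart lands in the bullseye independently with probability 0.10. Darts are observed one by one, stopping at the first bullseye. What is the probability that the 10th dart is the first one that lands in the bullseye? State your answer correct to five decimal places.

0.03874

Geometric (trials to first success), p = 0.10.
P(Y = 10) = (1−p)^9 · p = 0.38742 · 0.10 = 0.0387420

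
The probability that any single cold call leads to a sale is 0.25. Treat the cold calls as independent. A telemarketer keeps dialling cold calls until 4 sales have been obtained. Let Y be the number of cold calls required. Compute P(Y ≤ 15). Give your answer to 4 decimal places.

Finishing within 15 cold calls ⇔ at least 4 successes in the first 15. With X ~ Binomial(15, 0.25), P(Y ≤ 15) = 1 − P(X ≤ 3).
  k=0: C(15,0)·0.25^0·0.75^15 = 0.013363
  k=1: C(15,1)·0.25^1·0.75^14 = 0.066817
  k=2: C(15,2)·0.25^2·0.75^13 = 0.155907
  k=3: C(15,3)·0.25^3·0.75^12 = 0.225199
1 − 0.461287 = 0.538713

0.5387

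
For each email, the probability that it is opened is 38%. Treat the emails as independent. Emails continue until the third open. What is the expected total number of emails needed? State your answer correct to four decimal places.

7.8947

Y = total emails until the third success; negative binomial with r=3, p=0.38.
E[Y] = r / p = 3 / 0.38 = 7.894737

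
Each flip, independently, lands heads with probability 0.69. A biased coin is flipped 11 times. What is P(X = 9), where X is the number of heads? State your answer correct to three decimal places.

X ~ Binomial(n=11, p=0.69).
P(X=9) = C(11,9) · p^9 · (1−p)^2
= 55 · 0.035452 · 0.0961 = 0.18738

0.187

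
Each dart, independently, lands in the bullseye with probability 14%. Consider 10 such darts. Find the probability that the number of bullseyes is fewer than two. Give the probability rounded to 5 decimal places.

0.58156

X ~ Binomial(10, 0.14); P(X ≤ 1) = Σ C(10,k) p^k (1−p)^(10−k) over k:
  k=0: C(10,0)·0.14^0·0.86^10 = 0.2213016
  k=1: C(10,1)·0.14^1·0.86^9 = 0.3602584
Total = 0.5815600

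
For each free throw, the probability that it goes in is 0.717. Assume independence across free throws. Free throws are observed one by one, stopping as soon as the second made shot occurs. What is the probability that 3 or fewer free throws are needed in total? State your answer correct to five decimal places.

0.80506

Finishing within 3 free throws ⇔ at least 2 successes in the first 3. With X ~ Binomial(3, 0.717), P(Y ≤ 3) = 1 − P(X ≤ 1).
  k=0: C(3,0)·0.717^0·0.283^3 = 0.0226652
  k=1: C(3,1)·0.717^1·0.283^2 = 0.1722714
1 − 0.1949366 = 0.8050634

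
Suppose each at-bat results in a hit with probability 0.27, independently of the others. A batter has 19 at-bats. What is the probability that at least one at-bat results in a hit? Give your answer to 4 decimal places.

P(at least one) = 1 − P(none) = 1 − (1 − 0.27)^19
= 1 − 0.002530 = 0.997470

0.9975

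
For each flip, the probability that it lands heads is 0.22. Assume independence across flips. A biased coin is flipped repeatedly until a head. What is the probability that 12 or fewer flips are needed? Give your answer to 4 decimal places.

0.9493

Y = number of flips to the first success; geometric, p = 0.22.
P(Y ≤ 12) = 1 − (1−p)^12 = 1 − 0.050715 = 0.949285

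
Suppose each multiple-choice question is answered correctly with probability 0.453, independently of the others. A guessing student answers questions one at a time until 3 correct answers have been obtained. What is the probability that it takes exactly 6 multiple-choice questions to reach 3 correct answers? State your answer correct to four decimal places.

Y = trial on which the third success occurs; negative binomial, r=3, p=0.453.
P(Y=6) = C(5,2) · p^3 · (1−p)^3
= 10 · 0.09296 · 0.16367 = 0.152145

0.1521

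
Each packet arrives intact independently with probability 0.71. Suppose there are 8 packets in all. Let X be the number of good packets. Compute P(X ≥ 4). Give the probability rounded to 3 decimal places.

0.949

X ~ Binomial(8, 0.71); P(X ≥ 4) = Σ C(8,k) p^k (1−p)^(8−k) over k:
  k=4: C(8,4)·0.71^4·0.29^4 = 0.12581
  k=5: C(8,5)·0.71^5·0.29^3 = 0.24642
  k=6: C(8,6)·0.71^6·0.29^2 = 0.30165
  k=7: C(8,7)·0.71^7·0.29^1 = 0.21101
  k=8: C(8,8)·0.71^8·0.29^0 = 0.06458
Total = 0.94946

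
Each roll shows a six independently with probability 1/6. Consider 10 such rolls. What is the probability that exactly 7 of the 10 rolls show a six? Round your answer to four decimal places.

0.0002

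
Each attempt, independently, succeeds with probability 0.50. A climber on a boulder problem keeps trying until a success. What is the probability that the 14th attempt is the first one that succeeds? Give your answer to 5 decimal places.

Geometric (trials to first success), p = 0.50.
P(Y = 14) = (1−p)^13 · p = 0.00012207 · 0.50 = 0.0000610

0.00006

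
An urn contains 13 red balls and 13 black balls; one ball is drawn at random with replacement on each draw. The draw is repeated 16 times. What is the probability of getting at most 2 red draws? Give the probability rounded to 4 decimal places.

X ~ Binomial(16, 0.50); P(X ≤ 2) = Σ C(16,k) p^k (1−p)^(16−k) over k:
  k=0: C(16,0)·0.50^0·0.50^16 = 0.000015
  k=1: C(16,1)·0.50^1·0.50^15 = 0.000244
  k=2: C(16,2)·0.50^2·0.50^14 = 0.001831
Total = 0.002090

0.0021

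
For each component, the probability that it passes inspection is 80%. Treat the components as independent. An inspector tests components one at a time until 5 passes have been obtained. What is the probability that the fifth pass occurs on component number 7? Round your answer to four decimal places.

0.1966

Y = trial on which the fifth success occurs; negative binomial, r=5, p=0.80.
P(Y=7) = C(6,4) · p^5 · (1−p)^2
= 15 · 0.32768 · 0.04 = 0.196608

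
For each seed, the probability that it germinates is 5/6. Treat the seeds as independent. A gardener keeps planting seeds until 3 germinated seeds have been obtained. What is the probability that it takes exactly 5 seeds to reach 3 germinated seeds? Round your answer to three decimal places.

0.096

Y = trial on which the third success occurs; negative binomial, r=3, p=0.833333.
P(Y=5) = C(4,2) · p^3 · (1−p)^2
= 6 · 0.5787 · 0.027778 = 0.09645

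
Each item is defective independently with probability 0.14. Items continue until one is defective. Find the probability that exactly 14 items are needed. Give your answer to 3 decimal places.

0.020

Geometric (trials to first success), p = 0.14.
P(Y = 14) = (1−p)^13 · p = 0.14076 · 0.14 = 0.01971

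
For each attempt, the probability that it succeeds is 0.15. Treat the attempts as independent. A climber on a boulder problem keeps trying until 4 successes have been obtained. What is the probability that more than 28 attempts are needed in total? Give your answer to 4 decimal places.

0.3772

Needing more than 28 attempts ⇔ fewer than 4 successes in the first 28. With X ~ Binomial(28, 0.15), P(Y > 28) = P(X ≤ 3).
  k=0: C(28,0)·0.15^0·0.85^28 = 0.010562
  k=1: C(28,1)·0.15^1·0.85^27 = 0.052187
  k=2: C(28,2)·0.15^2·0.85^26 = 0.124327
  k=3: C(28,3)·0.15^3·0.85^25 = 0.190148
P(X ≤ 3) = 0.377223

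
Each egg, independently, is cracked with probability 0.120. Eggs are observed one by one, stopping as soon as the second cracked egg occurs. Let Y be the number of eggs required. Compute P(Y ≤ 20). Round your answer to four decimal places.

Finishing within 20 eggs ⇔ at least 2 successes in the first 20. With X ~ Binomial(20, 0.12), P(Y ≤ 20) = 1 − P(X ≤ 1).
  k=0: C(20,0)·0.12^0·0.88^20 = 0.077563
  k=1: C(20,1)·0.12^1·0.88^19 = 0.211535
1 − 0.289098 = 0.710902

0.7109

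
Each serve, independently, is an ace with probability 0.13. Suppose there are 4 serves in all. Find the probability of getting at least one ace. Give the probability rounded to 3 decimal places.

0.427

P(at least one) = 1 − P(none) = 1 − (1 − 0.13)^4
= 1 − 0.57290 = 0.42710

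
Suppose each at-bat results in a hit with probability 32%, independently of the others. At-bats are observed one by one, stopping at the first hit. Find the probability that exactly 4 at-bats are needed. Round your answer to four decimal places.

Geometric (trials to first success), p = 0.32.
P(Y = 4) = (1−p)^3 · p = 0.31443 · 0.32 = 0.100618

0.1006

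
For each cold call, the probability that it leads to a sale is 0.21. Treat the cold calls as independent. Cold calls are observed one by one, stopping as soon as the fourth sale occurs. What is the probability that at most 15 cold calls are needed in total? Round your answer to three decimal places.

0.390

Finishing within 15 cold calls ⇔ at least 4 successes in the first 15. With X ~ Binomial(15, 0.21), P(Y ≤ 15) = 1 − P(X ≤ 3).
  k=0: C(15,0)·0.21^0·0.79^15 = 0.02913
  k=1: C(15,1)·0.21^1·0.79^14 = 0.11617
  k=2: C(15,2)·0.21^2·0.79^13 = 0.21616
  k=3: C(15,3)·0.21^3·0.79^12 = 0.24900
1 − 0.61046 = 0.38954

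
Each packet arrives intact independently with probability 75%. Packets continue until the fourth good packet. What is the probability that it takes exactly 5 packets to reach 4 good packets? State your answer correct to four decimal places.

Y = trial on which the fourth success occurs; negative binomial, r=4, p=0.75.
P(Y=5) = C(4,3) · p^4 · (1−p)^1
= 4 · 0.31641 · 0.25 = 0.316406

0.3164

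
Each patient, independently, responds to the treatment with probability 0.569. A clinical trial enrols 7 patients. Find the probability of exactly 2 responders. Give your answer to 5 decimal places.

X ~ Binomial(n=7, p=0.569).
P(X=2) = C(7,2) · p^2 · (1−p)^5
= 21 · 0.32376 · 0.014873 = 0.1011184

0.10112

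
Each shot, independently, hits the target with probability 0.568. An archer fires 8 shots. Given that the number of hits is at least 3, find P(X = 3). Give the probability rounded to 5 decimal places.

X ~ Binomial(8, 0.568). Want P(X=3 | X≥3) = P(X=3) / P(X≥3).
P(X=3) = C(8,3)·0.568^3·0.432^5 = 0.1544016
P(X≥3) = 1 − 0.0012130 − 0.0127592 − 0.0587161 = 0.9273116
Ratio = 0.1544016 / 0.9273116 = 0.1665045

0.16650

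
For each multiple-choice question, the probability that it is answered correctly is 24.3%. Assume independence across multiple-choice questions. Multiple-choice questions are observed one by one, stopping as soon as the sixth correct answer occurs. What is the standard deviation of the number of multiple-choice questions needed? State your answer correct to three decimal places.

Y = total multiple-choice questions until the sixth success; negative binomial with r=6, p=0.243.
SD(Y) = √[r(1−p)/p²] = √(76.91917) = 8.77036

8.770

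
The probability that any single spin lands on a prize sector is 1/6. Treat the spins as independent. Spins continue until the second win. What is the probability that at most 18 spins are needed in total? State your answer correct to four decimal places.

0.8272

Finishing within 18 spins ⇔ at least 2 successes in the first 18. With X ~ Binomial(18, 0.166667), P(Y ≤ 18) = 1 − P(X ≤ 1).
  k=0: C(18,0)·0.166667^0·0.833333^18 = 0.037561
  k=1: C(18,1)·0.166667^1·0.833333^17 = 0.135220
1 − 0.172781 = 0.827219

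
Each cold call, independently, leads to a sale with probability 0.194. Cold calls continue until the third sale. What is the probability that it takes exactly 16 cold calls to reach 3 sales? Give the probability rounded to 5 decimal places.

Y = trial on which the third success occurs; negative binomial, r=3, p=0.194.
P(Y=16) = C(15,2) · p^3 · (1−p)^13
= 105 · 0.0073014 · 0.060584 = 0.0464462

0.04645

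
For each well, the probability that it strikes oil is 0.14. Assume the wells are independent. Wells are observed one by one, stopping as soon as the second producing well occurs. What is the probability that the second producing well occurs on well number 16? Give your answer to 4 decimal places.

Y = trial on which the second success occurs; negative binomial, r=2, p=0.14.
P(Y=16) = C(15,1) · p^2 · (1−p)^14
= 15 · 0.0196 · 0.12105 = 0.035590

0.0356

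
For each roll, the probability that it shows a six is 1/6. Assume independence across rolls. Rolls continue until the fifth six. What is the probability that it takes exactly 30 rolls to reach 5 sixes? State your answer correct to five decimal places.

0.03202

Y = trial on which the fifth success occurs; negative binomial, r=5, p=0.166667.
P(Y=30) = C(29,4) · p^5 · (1−p)^25
= 23751 · 0.0001286 · 0.010483 = 0.0320180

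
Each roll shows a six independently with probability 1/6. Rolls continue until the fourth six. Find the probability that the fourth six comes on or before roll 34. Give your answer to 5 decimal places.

0.84131

Finishing within 34 rolls ⇔ at least 4 successes in the first 34. With X ~ Binomial(34, 0.166667), P(Y ≤ 34) = 1 − P(X ≤ 3).
  k=0: C(34,0)·0.166667^0·0.833333^34 = 0.0020316
  k=1: C(34,1)·0.166667^1·0.833333^33 = 0.0138149
  k=2: C(34,2)·0.166667^2·0.833333^32 = 0.0455890
  k=3: C(34,3)·0.166667^3·0.833333^31 = 0.0972566
1 − 0.1586921 = 0.8413079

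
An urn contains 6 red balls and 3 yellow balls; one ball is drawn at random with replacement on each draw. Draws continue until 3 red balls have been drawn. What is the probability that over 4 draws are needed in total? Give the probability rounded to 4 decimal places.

Needing more than 4 draws ⇔ fewer than 3 successes in the first 4. With X ~ Binomial(4, 0.666667), P(Y > 4) = P(X ≤ 2).
  k=0: C(4,0)·0.666667^0·0.333333^4 = 0.012346
  k=1: C(4,1)·0.666667^1·0.333333^3 = 0.098765
  k=2: C(4,2)·0.666667^2·0.333333^2 = 0.296296
P(X ≤ 2) = 0.407407

0.4074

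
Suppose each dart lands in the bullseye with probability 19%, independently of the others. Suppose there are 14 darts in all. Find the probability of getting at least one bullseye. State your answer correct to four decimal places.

P(at least one) = 1 − P(none) = 1 − (1 − 0.19)^14
= 1 − 0.052335 = 0.947665

0.9477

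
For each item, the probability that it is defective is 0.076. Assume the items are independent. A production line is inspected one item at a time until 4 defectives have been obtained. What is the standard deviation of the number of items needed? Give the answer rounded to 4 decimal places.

25.2960

Y = total items until the fourth success; negative binomial with r=4, p=0.076.
SD(Y) = √[r(1−p)/p²] = √(639.889197) = 25.296031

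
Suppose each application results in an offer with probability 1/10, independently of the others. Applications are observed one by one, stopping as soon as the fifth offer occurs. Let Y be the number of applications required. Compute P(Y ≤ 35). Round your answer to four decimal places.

0.2693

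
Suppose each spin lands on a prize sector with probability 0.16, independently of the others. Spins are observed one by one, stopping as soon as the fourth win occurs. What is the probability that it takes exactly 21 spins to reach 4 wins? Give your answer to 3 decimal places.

0.039

Y = trial on which the fourth success occurs; negative binomial, r=4, p=0.16.
P(Y=21) = C(20,3) · p^4 · (1−p)^17
= 1140 · 0.00065536 · 0.051612 = 0.03856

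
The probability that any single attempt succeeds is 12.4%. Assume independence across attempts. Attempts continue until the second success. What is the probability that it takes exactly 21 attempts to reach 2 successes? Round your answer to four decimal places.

Y = trial on which the second success occurs; negative binomial, r=2, p=0.124.
P(Y=21) = C(20,1) · p^2 · (1−p)^19
= 20 · 0.015376 · 0.080831 = 0.024857

0.0249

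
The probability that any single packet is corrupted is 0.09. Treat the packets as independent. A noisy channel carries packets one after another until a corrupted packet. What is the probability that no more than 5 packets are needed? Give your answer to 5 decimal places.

Y = number of packets to the first success; geometric, p = 0.09.
P(Y ≤ 5) = 1 − (1−p)^5 = 1 − 0.6240321 = 0.3759679

0.37597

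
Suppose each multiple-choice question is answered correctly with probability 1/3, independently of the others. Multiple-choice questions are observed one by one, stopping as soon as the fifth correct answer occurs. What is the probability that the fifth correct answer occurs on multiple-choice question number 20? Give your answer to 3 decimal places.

Y = trial on which the fifth success occurs; negative binomial, r=5, p=0.333333.
P(Y=20) = C(19,4) · p^5 · (1−p)^15
= 3876 · 0.0041152 · 0.0022837 = 0.03643

0.036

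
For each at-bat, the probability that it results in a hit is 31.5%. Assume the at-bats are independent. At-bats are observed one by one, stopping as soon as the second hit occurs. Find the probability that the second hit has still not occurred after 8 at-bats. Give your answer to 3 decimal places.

Needing more than 8 at-bats ⇔ fewer than 2 successes in the first 8. With X ~ Binomial(8, 0.315), P(Y > 8) = P(X ≤ 1).
  k=0: C(8,0)·0.315^0·0.685^8 = 0.04848
  k=1: C(8,1)·0.315^1·0.685^7 = 0.17833
P(X ≤ 1) = 0.22681

0.227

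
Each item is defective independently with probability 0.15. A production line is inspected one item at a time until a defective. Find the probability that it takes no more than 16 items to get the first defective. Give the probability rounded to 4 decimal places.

0.9257

Y = number of items to the first success; geometric, p = 0.15.
P(Y ≤ 16) = 1 − (1−p)^16 = 1 − 0.074251 = 0.925749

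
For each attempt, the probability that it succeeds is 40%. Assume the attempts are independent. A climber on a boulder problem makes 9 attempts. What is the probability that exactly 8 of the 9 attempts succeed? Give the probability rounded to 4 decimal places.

X ~ Binomial(n=9, p=0.40).
P(X=8) = C(9,8) · p^8 · (1−p)^1
= 9 · 0.00065536 · 0.6 = 0.003539

0.0035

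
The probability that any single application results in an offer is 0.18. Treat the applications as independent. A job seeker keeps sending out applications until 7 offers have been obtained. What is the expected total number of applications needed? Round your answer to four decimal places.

38.8889

Y = total applications until the seventh success; negative binomial with r=7, p=0.18.
E[Y] = r / p = 7 / 0.18 = 38.888889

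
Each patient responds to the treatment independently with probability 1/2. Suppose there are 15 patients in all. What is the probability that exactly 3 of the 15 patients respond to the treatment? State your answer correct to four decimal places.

0.0139

X ~ Binomial(n=15, p=0.50).
P(X=3) = C(15,3) · p^3 · (1−p)^12
= 455 · 0.125 · 0.00024414 = 0.013885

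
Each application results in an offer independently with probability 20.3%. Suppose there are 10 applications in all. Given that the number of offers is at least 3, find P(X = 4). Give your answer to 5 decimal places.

0.27591

X ~ Binomial(10, 0.203). Want P(X=4 | X≥3) = P(X=4) / P(X≥3).
P(X=4) = C(10,4)·0.203^4·0.797^6 = 0.0914015
P(X≥3) = 1 − 0.1034149 − 0.2634031 − 0.3019056 = 0.3312764
Ratio = 0.0914015 / 0.3312764 = 0.2759071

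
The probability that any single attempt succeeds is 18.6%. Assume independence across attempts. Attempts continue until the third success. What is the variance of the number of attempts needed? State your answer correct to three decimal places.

70.586

Y = total attempts until the third success; negative binomial with r=3, p=0.186.
Var(Y) = r(1−p)/p² = 3·0.814 / 0.186² = 70.58619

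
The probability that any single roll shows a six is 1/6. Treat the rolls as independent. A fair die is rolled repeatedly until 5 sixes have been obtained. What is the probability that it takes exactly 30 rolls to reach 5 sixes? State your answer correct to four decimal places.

0.0320

Y = trial on which the fifth success occurs; negative binomial, r=5, p=0.166667.
P(Y=30) = C(29,4) · p^5 · (1−p)^25
= 23751 · 0.0001286 · 0.010483 = 0.032018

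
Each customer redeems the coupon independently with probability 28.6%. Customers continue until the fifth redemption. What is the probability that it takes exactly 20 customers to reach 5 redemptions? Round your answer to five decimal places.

0.04739

Y = trial on which the fifth success occurs; negative binomial, r=5, p=0.286.
P(Y=20) = C(19,4) · p^5 · (1−p)^15
= 3876 · 0.0019135 · 0.0063896 = 0.0473900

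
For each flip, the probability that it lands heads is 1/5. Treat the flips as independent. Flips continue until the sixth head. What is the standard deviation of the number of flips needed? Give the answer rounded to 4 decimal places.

10.9545

Y = total flips until the sixth success; negative binomial with r=6, p=0.20.
SD(Y) = √[r(1−p)/p²] = √(120.000000) = 10.954451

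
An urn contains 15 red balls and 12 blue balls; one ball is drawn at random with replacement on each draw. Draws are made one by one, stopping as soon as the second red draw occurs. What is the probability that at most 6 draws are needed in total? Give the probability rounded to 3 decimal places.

Finishing within 6 draws ⇔ at least 2 successes in the first 6. With X ~ Binomial(6, 0.555556), P(Y ≤ 6) = 1 − P(X ≤ 1).
  k=0: C(6,0)·0.555556^0·0.444444^6 = 0.00771
  k=1: C(6,1)·0.555556^1·0.444444^5 = 0.05781
1 − 0.06551 = 0.93449

0.934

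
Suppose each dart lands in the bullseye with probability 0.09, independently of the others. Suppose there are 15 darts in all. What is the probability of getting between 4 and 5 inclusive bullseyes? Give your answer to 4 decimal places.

0.0386

X ~ Binomial(15, 0.09); P(4 ≤ X ≤ 5) = Σ C(15,k) p^k (1−p)^(15−k) over k:
  k=4: C(15,4)·0.09^4·0.91^11 = 0.031736
  k=5: C(15,5)·0.09^5·0.91^10 = 0.006905
Total = 0.038642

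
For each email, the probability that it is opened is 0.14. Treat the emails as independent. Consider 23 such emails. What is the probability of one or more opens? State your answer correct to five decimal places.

0.96885

P(at least one) = 1 − P(none) = 1 − (1 − 0.14)^23
= 1 − 0.0311505 = 0.9688495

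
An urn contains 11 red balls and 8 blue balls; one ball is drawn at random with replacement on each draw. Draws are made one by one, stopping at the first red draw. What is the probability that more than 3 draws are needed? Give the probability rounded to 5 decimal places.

Y = number of draws to the first success; geometric, p = 0.578947.
P(Y > 3) = P(first 3 all fail) = (1−p)^3 = 0.0746464

0.07465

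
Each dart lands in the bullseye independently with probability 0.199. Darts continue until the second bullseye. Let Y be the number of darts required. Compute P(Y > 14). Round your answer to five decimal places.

0.20043

Needing more than 14 darts ⇔ fewer than 2 successes in the first 14. With X ~ Binomial(14, 0.199), P(Y > 14) = P(X ≤ 1).
  k=0: C(14,0)·0.199^0·0.801^14 = 0.0447564
  k=1: C(14,1)·0.199^1·0.801^13 = 0.1556696
P(X ≤ 1) = 0.2004260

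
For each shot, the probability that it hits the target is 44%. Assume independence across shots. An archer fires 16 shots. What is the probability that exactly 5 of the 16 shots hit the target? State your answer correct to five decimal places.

0.12235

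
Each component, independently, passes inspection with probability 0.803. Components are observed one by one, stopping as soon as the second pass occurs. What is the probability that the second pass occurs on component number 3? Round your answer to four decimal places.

Y = trial on which the second success occurs; negative binomial, r=2, p=0.803.
P(Y=3) = C(2,1) · p^2 · (1−p)^1
= 2 · 0.64481 · 0.197 = 0.254055

0.2541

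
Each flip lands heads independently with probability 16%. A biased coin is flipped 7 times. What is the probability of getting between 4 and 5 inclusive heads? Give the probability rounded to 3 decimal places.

0.015

X ~ Binomial(7, 0.16); P(4 ≤ X ≤ 5) = Σ C(7,k) p^k (1−p)^(7−k) over k:
  k=4: C(7,4)·0.16^4·0.84^3 = 0.01360
  k=5: C(7,5)·0.16^5·0.84^2 = 0.00155
Total = 0.01515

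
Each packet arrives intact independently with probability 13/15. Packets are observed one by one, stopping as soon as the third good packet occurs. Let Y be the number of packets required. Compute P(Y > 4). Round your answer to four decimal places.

0.0887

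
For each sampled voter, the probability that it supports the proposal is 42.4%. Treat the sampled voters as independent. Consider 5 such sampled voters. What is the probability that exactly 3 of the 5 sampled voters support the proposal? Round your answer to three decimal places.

X ~ Binomial(n=5, p=0.424).
P(X=3) = C(5,3) · p^3 · (1−p)^2
= 10 · 0.076225 · 0.33178 = 0.25290

0.253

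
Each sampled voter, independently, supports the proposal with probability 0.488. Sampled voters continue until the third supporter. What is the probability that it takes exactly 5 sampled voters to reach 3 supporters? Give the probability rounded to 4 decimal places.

0.1828

Y = trial on which the third success occurs; negative binomial, r=3, p=0.488.
P(Y=5) = C(4,2) · p^3 · (1−p)^2
= 6 · 0.11621 · 0.26214 = 0.182789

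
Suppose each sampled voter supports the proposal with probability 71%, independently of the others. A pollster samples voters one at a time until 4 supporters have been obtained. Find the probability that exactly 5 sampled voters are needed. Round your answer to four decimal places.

Y = trial on which the fourth success occurs; negative binomial, r=4, p=0.71.
P(Y=5) = C(4,3) · p^4 · (1−p)^1
= 4 · 0.25412 · 0.29 = 0.294775

0.2948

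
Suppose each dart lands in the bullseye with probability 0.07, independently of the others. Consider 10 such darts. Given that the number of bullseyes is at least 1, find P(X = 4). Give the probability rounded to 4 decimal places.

0.0063

X ~ Binomial(10, 0.07). Want P(X=4 | X≥1) = P(X=4) / P(X≥1).
P(X=4) = C(10,4)·0.07^4·0.93^6 = 0.003262
P(X≥1) = 1 − 0.483982 = 0.516018
Ratio = 0.003262 / 0.516018 = 0.006322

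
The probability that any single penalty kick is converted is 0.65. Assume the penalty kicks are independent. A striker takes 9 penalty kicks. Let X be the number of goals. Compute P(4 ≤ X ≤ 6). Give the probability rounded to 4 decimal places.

0.6091

X ~ Binomial(9, 0.65); P(4 ≤ X ≤ 6) = Σ C(9,k) p^k (1−p)^(9−k) over k:
  k=4: C(9,4)·0.65^4·0.35^5 = 0.118131
  k=5: C(9,5)·0.65^5·0.35^4 = 0.219386
  k=6: C(9,6)·0.65^6·0.35^3 = 0.271621
Total = 0.609139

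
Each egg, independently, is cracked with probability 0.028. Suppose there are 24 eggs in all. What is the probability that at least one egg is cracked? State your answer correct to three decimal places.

P(at least one) = 1 − P(none) = 1 − (1 − 0.028)^24
= 1 − 0.50581 = 0.49419

0.494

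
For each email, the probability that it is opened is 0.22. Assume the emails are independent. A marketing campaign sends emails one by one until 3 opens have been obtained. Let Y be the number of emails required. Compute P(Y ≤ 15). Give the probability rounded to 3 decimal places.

Finishing within 15 emails ⇔ at least 3 successes in the first 15. With X ~ Binomial(15, 0.22), P(Y ≤ 15) = 1 − P(X ≤ 2).
  k=0: C(15,0)·0.22^0·0.78^15 = 0.02407
  k=1: C(15,1)·0.22^1·0.78^14 = 0.10182
  k=2: C(15,2)·0.22^2·0.78^13 = 0.20103
1 − 0.32692 = 0.67308

0.673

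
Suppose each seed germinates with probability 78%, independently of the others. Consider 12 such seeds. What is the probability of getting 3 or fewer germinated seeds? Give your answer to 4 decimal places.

X ~ Binomial(12, 0.78); P(X ≤ 3) = Σ C(12,k) p^k (1−p)^(12−k) over k:
  k=0: C(12,0)·0.78^0·0.22^12 = 0.000000
  k=1: C(12,1)·0.78^1·0.22^11 = 0.000001
  k=2: C(12,2)·0.78^2·0.22^10 = 0.000011
  k=3: C(12,3)·0.78^3·0.22^9 = 0.000126
Total = 0.000137

0.0001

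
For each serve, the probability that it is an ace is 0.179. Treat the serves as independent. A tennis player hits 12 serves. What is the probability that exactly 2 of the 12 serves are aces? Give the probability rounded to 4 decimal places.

X ~ Binomial(n=12, p=0.179).
P(X=2) = C(12,2) · p^2 · (1−p)^10
= 66 · 0.032041 · 0.13913 = 0.294226

0.2942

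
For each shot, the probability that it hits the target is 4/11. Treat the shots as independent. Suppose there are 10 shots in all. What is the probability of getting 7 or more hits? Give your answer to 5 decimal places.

0.03232

X ~ Binomial(10, 0.363636); P(X ≥ 7) = Σ C(10,k) p^k (1−p)^(10−k) over k:
  k=7: C(10,7)·0.363636^7·0.636364^3 = 0.0259997
  k=8: C(10,8)·0.363636^8·0.636364^2 = 0.0055714
  k=9: C(10,9)·0.363636^9·0.636364^1 = 0.0007075
  k=10: C(10,10)·0.363636^10·0.636364^0 = 0.0000404
Total = 0.0323190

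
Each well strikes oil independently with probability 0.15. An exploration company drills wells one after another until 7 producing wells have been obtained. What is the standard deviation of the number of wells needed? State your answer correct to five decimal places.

16.26175

Y = total wells until the seventh success; negative binomial with r=7, p=0.15.
SD(Y) = √[r(1−p)/p²] = √(264.4444444) = 16.2617479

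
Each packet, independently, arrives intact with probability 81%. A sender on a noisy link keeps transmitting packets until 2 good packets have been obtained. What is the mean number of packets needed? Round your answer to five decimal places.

Y = total packets until the second success; negative binomial with r=2, p=0.81.
E[Y] = r / p = 2 / 0.81 = 2.4691358

2.46914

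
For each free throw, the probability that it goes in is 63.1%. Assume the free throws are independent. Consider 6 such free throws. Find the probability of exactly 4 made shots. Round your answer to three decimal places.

0.324

X ~ Binomial(n=6, p=0.631).
P(X=4) = C(6,4) · p^4 · (1−p)^2
= 15 · 0.15853 · 0.13616 = 0.32379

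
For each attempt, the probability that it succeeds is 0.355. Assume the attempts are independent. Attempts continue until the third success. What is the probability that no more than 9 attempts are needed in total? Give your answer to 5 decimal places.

Finishing within 9 attempts ⇔ at least 3 successes in the first 9. With X ~ Binomial(9, 0.355), P(Y ≤ 9) = 1 − P(X ≤ 2).
  k=0: C(9,0)·0.355^0·0.645^9 = 0.0193213
  k=1: C(9,1)·0.355^1·0.645^8 = 0.0957081
  k=2: C(9,2)·0.355^2·0.645^7 = 0.2107061
1 − 0.3257356 = 0.6742644

0.67426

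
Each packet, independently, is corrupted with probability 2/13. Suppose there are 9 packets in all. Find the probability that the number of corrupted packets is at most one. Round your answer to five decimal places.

X ~ Binomial(9, 0.153846); P(X ≤ 1) = Σ C(9,k) p^k (1−p)^(9−k) over k:
  k=0: C(9,0)·0.153846^0·0.846154^9 = 0.2223535
  k=1: C(9,1)·0.153846^1·0.846154^8 = 0.3638512
Total = 0.5862047

0.58620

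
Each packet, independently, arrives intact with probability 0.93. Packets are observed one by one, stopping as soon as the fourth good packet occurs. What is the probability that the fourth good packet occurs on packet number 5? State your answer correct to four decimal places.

Y = trial on which the fourth success occurs; negative binomial, r=4, p=0.93.
P(Y=5) = C(4,3) · p^4 · (1−p)^1
= 4 · 0.74805 · 0.07 = 0.209455

0.2095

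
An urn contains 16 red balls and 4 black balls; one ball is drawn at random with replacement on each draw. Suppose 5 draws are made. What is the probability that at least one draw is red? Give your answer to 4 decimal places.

0.9997

P(at least one) = 1 − P(none) = 1 − (1 − 0.80)^5
= 1 − 0.000320 = 0.999680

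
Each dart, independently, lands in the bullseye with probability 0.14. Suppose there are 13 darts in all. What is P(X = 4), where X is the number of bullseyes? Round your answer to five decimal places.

0.07068

X ~ Binomial(n=13, p=0.14).
P(X=4) = C(13,4) · p^4 · (1−p)^9
= 715 · 0.00038416 · 0.25733 = 0.0706813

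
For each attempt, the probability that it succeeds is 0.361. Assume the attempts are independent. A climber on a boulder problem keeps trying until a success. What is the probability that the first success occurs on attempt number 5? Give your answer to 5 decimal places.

0.06019

Geometric (trials to first success), p = 0.361.
P(Y = 5) = (1−p)^4 · p = 0.16673 · 0.361 = 0.0601881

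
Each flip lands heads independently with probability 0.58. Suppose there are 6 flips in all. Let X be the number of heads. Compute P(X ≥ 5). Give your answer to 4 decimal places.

0.2035

X ~ Binomial(6, 0.58); P(X ≥ 5) = Σ C(6,k) p^k (1−p)^(6−k) over k:
  k=5: C(6,5)·0.58^5·0.42^1 = 0.165402
  k=6: C(6,6)·0.58^6·0.42^0 = 0.038069
Total = 0.203471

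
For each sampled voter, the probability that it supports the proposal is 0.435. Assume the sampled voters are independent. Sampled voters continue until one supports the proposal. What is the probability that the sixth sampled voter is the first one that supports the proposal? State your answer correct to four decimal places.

0.0250

Geometric (trials to first success), p = 0.435.
P(Y = 6) = (1−p)^5 · p = 0.057576 · 0.435 = 0.025046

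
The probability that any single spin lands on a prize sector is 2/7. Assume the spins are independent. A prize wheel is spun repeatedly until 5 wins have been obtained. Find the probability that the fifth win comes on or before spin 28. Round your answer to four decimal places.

0.9347

Finishing within 28 spins ⇔ at least 5 successes in the first 28. With X ~ Binomial(28, 0.285714), P(Y ≤ 28) = 1 − P(X ≤ 4).
  k=0: C(28,0)·0.285714^0·0.714286^28 = 0.000081
  k=1: C(28,1)·0.285714^1·0.714286^27 = 0.000907
  k=2: C(28,2)·0.285714^2·0.714286^26 = 0.004898
  k=3: C(28,3)·0.285714^3·0.714286^25 = 0.016980
  k=4: C(28,4)·0.285714^4·0.714286^24 = 0.042450
1 − 0.065316 = 0.934684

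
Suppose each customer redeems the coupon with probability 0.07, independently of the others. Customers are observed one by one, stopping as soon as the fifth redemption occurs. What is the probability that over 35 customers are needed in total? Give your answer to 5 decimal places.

0.90516

Needing more than 35 customers ⇔ fewer than 5 successes in the first 35. With X ~ Binomial(35, 0.07), P(Y > 35) = P(X ≤ 4).
  k=0: C(35,0)·0.07^0·0.93^35 = 0.0788684
  k=1: C(35,1)·0.07^1·0.93^34 = 0.2077717
  k=2: C(35,2)·0.07^2·0.93^33 = 0.2658584
  k=3: C(35,3)·0.07^3·0.93^32 = 0.2201193
  k=4: C(35,4)·0.07^4·0.93^31 = 0.1325450
P(X ≤ 4) = 0.9051627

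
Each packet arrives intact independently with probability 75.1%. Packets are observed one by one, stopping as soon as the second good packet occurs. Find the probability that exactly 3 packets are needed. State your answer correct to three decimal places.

0.281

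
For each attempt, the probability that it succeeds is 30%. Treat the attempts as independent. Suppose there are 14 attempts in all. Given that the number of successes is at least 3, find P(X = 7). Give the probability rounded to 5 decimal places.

0.07366

X ~ Binomial(14, 0.30). Want P(X=7 | X≥3) = P(X=7) / P(X≥3).
P(X=7) = C(14,7)·0.30^7·0.70^7 = 0.0618134
P(X≥3) = 1 − 0.0067822 − 0.0406934 − 0.1133601 = 0.8391642
Ratio = 0.0618134 / 0.8391642 = 0.0736606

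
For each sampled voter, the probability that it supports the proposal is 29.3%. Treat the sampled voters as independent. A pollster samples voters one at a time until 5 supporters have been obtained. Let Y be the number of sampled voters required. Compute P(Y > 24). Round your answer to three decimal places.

0.125

Needing more than 24 sampled voters ⇔ fewer than 5 successes in the first 24. With X ~ Binomial(24, 0.293), P(Y > 24) = P(X ≤ 4).
  k=0: C(24,0)·0.293^0·0.707^24 = 0.00024
  k=1: C(24,1)·0.293^1·0.707^23 = 0.00242
  k=2: C(24,2)·0.293^2·0.707^22 = 0.01153
  k=3: C(24,3)·0.293^3·0.707^21 = 0.03504
  k=4: C(24,4)·0.293^4·0.707^20 = 0.07625
P(X ≤ 4) = 0.12549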